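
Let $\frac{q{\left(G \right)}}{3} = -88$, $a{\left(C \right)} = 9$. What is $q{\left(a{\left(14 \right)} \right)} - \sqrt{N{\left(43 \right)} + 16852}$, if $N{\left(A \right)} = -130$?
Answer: $-264 - 3 \sqrt{1858} \approx -393.31$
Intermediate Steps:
$q{\left(G \right)} = -264$ ($q{\left(G \right)} = 3 \left(-88\right) = -264$)
$q{\left(a{\left(14 \right)} \right)} - \sqrt{N{\left(43 \right)} + 16852} = -264 - \sqrt{-130 + 16852} = -264 - \sqrt{16722} = -264 - 3 \sqrt{1858}$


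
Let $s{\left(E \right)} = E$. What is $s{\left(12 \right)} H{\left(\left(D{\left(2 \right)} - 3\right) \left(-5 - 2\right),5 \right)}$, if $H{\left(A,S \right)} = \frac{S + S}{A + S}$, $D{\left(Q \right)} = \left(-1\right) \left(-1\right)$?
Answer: $\frac{120}{19} \approx 6.3158$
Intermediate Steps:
$D{\left(Q \right)} = 1$
$H{\left(A,S \right)} = \frac{2 S}{A + S}$
$s{\left(12 \right)} H{\left(\left(D{\left(2 \right)} - 3\right) \left(-5 - 2\right),5 \right)} = 12 \cdot 2 \cdot 5 \frac{1}{\left(1 - 3\right) \left(-5 - 2\right) + 5} = 12 \cdot 2 \cdot 5 \frac{1}{\left(1 - 3\right) \left(-7\right) + 5} = 12 \cdot 2 \cdot 5 \frac{1}{\left(-2\right) \left(-7\right) + 5} = 12 \cdot 2 \cdot 5 \frac{1}{14 + 5} = 12 \cdot 2 \cdot 5 \cdot \frac{1}{19} = 12 \cdot \frac{10}{19} = \frac{120}{19}$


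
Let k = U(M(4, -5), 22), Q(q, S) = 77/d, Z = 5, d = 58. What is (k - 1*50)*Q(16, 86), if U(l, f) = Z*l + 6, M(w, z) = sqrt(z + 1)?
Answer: -1694/29 + 385*I/29 ≈ -58.414 + 13.276*I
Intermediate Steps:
M(w, z) = sqrt(1 + z)
U(l, f) = 6 + 5*l (U(l, f) = 5*l + 6 = 6 + 5*l)
Q(q, S) = 77/58
k = 6 + 10*I (k = 6 + 5*sqrt(1 - 5) = 6 + 5*sqrt(-4) = 6 + 5*(2*I) = 6 + 10*I ≈ 6.0 + 10.0*I)
(k - 1*50)*Q(16, 86) = ((6 + 10*I) - 1*50)*(77/58) = ((6 + 10*I) - 50)*(77/58) = (-44 + 10*I)*(77/58) = -1694/29 + 385*I/29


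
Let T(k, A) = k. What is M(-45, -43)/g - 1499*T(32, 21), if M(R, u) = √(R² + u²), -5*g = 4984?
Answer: -47968 - 5*√3874/4984 ≈ -47968.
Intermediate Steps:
g = -4984/5 (g = -⅕*4984 = -4984/5 ≈ -996.80)
M(-45, -43)/g - 1499*T(32, 21) = √((-45)² + (-43)²)/(-4984/5) - 1499/(1/32) = √(2025 + 1849)*(-5/4984) - 1499/1/32 = √3874*(-5/4984) - 1499*32 = -5*√3874/4984 - 47968 = -47968 - 5*√3874/4984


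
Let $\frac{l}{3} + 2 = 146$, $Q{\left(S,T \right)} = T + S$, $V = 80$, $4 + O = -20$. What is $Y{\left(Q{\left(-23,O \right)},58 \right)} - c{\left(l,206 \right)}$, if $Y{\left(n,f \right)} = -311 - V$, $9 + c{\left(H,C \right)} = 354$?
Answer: $-736$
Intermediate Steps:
$O = -24$ ($O = -4 - 20 = -24$)
$Q{\left(S,T \right)} = S + T$
$l = 432$ ($l = -6 + 3 \cdot 146 = -6 + 438 = 432$)
$c{\left(H,C \right)} = 345$ ($c{\left(H,C \right)} = -9 + 354 = 345$)
$Y{\left(n,f \right)} = -391$ ($Y{\left(n,f \right)} = -311 - 80 = -391$)
$Y{\left(Q{\left(-23,O \right)},58 \right)} - c{\left(l,206 \right)} = -391 - 345 = -736$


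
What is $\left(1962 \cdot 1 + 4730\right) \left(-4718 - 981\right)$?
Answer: $-38137708$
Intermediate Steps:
$\left(1962 \cdot 1 + 4730\right) \left(-4718 - 981\right) = \left(1962 + 4730\right) \left(-5699\right) = 6692 \left(-5699\right) = -38137708$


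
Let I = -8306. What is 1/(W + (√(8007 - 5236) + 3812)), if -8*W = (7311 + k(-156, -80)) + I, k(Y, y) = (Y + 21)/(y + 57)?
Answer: 33311268/131077748497 - 8464*√2771/131077748497 ≈ 0.00025073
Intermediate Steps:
k(Y, y) = (21 + Y)/(57 + y)
W = 11375/92 (W = -((7311 + (21 - 156)/(57 - 80)) - 8306)/8 = -((7311 - 135/(-23)) - 8306)/8 = -((7311 - 1/23*(-135)) - 8306)/8 = -((7311 + 135/23) - 8306)/8 = -(168288/23 - 8306)/8 = -⅛*(-22750/23) = 11375/92 ≈ 123.64)
1/(W + (√(8007 - 5236) + 3812)) = 1/(11375/92 + (√(8007 - 5236) + 3812)) = 1/(11375/92 + (√2771 + 3812)) = 1/(11375/92 + (3812 + √2771)) = 1/(362079/92 + √2771)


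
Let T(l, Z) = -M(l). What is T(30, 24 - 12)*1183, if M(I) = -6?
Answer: 7098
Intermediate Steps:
T(l, Z) = 6 (T(l, Z) = -1*(-6) = 6)
T(30, 24 - 12)*1183 = 6*1183 = 7098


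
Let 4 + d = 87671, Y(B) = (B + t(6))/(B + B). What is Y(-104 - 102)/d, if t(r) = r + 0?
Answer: 50/9029701 ≈ 5.5373e-6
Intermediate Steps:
t(r) = r
Y(B) = (6 + B)/(2*B) (Y(B) = (B + 6)/(B + B) = (6 + B)/((2*B)) = (6 + B)*(1/(2*B)) = (6 + B)/(2*B))
d = 87667 (d = -4 + 87671 = 87667)
Y(-104 - 102)/d = ((6 + (-104 - 102))/(2*(-104 - 102)))/87667 = ((1/2)*(6 - 206)/(-206))*(1/87667) = ((1/2)*(-1/206)*(-200))*(1/87667) = (50/103)*(1/87667) = 50/9029701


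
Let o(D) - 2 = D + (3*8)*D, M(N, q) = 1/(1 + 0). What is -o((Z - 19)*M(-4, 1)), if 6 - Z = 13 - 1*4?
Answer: 548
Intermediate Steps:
M(N, q) = 1 (M(N, q) = 1/1 = 1)
Z = -3 (Z = 6 - (13 - 1*4) = 6 - (13 - 4) = 6 - 1*9 = 6 - 9 = -3)
o(D) = 2 + 25*D (o(D) = 2 + (D + (3*8)*D) = 2 + (D + 24*D) = 2 + 25*D)
-o((Z - 19)*M(-4, 1)) = -(2 + 25*((-3 - 19)*1)) = -(2 + 25*(-22*1)) = -(2 + 25*(-22)) = -(2 - 550) = -1*(-548) = 548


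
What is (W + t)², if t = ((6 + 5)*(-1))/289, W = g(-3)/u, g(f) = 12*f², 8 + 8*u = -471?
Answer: 65007151225/19163141761 ≈ 3.3923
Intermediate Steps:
u = -479/8 (u = -1 + (⅛)*(-471) = -1 - 471/8 = -479/8 ≈ -59.875)
W = -864/479 (W = (12*(-3)²)/(-479/8) = (12*9)*(-8/479) = 108*(-8/479) = -864/479 ≈ -1.8038)
t = -11/289 (t = (11*(-1))*(1/289) = -11*1/289 = -11/289 ≈ -0.038062)
(W + t)² = (-864/479 - 11/289)² = (-254965/138431)² = 65007151225/19163141761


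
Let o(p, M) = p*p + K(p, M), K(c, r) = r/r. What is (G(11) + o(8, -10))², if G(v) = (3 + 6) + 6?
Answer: 6400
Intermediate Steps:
K(c, r) = 1
G(v) = 15 (G(v) = 9 + 6 = 15)
o(p, M) = 1 + p² (o(p, M) = p*p + 1 = p² + 1 = 1 + p²)
(G(11) + o(8, -10))² = (15 + (1 + 8²))² = (15 + (1 + 64))² = (15 + 65)² = 80² = 6400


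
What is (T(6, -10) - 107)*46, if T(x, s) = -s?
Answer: -4462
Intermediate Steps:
(T(6, -10) - 107)*46 = (-1*(-10) - 107)*46 = (10 - 107)*46 = -97*46 = -4462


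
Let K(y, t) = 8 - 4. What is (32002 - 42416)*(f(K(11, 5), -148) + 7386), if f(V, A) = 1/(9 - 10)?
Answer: -76907390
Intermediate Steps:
K(y, t) = 4
f(V, A) = -1 (f(V, A) = 1/(-1) = -1)
(32002 - 42416)*(f(K(11, 5), -148) + 7386) = (32002 - 42416)*(-1 + 7386) = -10414*7385 = -76907390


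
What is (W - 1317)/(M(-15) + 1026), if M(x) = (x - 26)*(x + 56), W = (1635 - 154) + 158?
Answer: -322/655 ≈ -0.49160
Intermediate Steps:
W = 1639 (W = 1481 + 158 = 1639)
M(x) = (-26 + x)*(56 + x)
(W - 1317)/(M(-15) + 1026) = (1639 - 1317)/((-1456 + (-15)² + 30*(-15)) + 1026) = 322/((-1456 + 225 - 450) + 1026) = 322/(-1681 + 1026) = 322/(-655) = 322*(-1/655) = -322/655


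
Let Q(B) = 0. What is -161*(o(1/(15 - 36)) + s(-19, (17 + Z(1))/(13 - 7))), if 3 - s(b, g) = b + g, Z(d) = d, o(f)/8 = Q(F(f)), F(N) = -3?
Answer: -3059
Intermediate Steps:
o(f) = 0 (o(f) = 8*0 = 0)
s(b, g) = 3 - b - g (s(b, g) = 3 - (b + g) = 3 + (-b - g) = 3 - b - g)
-161*(o(1/(15 - 36)) + s(-19, (17 + Z(1))/(13 - 7))) = -161*(0 + (3 - 1*(-19) - (17 + 1)/(13 - 7))) = -161*(0 + (3 + 19 - 18/6)) = -161*(0 + (3 + 19 - 1*3)) = -161*(0 + (3 + 19 - 3)) = -161*(0 + 19) = -161*19 = -3059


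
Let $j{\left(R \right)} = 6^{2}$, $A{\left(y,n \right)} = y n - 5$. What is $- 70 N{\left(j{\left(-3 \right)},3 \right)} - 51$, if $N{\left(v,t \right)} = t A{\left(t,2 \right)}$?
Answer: $-261$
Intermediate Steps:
$A{\left(y,n \right)} = -5 + n y$ ($A{\left(y,n \right)} = n y - 5 = -5 + n y$)
$j{\left(R \right)} = 36$
$N{\left(v,t \right)} = t \left(-5 + 2 t\right)$
$- 70 N{\left(j{\left(-3 \right)},3 \right)} - 51 = - 70 \cdot 3 \left(-5 + 2 \cdot 3\right) - 51 = - 70 \cdot 3 \left(-5 + 6\right) - 51 = - 70 \cdot 3 \cdot 1 - 51 = \left(-70\right) 3 - 51 = -210 - 51 = -261$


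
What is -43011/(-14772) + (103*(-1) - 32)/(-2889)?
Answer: 1558679/526868 ≈ 2.9584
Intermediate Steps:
-43011/(-14772) + (103*(-1) - 32)/(-2889) = -43011*(-1/14772) + (-103 - 32)*(-1/2889) = 14337/4924 - 135*(-1/2889) = 14337/4924 + 5/107 = 1558679/526868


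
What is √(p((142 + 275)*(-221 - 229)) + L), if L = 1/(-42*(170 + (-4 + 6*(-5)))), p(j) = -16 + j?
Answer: I*√382685504901/1428 ≈ 433.2*I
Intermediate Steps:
L = -1/5712 (L = 1/(-42*(170 + (-4 - 30))) = 1/(-42*(170 - 34)) = 1/(-42*136) = 1/(-5712) = -1/5712 ≈ -0.00017507)
√(p((142 + 275)*(-221 - 229)) + L) = √((-16 + (142 + 275)*(-221 - 229)) - 1/5712) = √((-16 + 417*(-450)) - 1/5712) = √((-16 - 187650) - 1/5712) = √(-187666 - 1/5712) = √(-1071948193/5712) = I*√382685504901/1428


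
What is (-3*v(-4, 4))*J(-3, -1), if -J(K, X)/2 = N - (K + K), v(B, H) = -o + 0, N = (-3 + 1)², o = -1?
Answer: 60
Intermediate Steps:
N = 4 (N = (-2)² = 4)
v(B, H) = 1 (v(B, H) = -1*(-1) + 0 = 1 + 0 = 1)
J(K, X) = -8 + 4*K (J(K, X) = -2*(4 - (K + K)) = -2*(4 - 2*K) = -8 + 4*K)
(-3*v(-4, 4))*J(-3, -1) = (-3*1)*(-8 + 4*(-3)) = -3*(-8 - 12) = -3*(-20) = 60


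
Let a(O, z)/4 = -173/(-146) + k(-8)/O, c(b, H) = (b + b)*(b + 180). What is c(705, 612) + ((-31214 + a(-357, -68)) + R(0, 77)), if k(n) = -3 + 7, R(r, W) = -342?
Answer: 31697960288/26061 ≈ 1.2163e+6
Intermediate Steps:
k(n) = 4
c(b, H) = 2*b*(180 + b) (c(b, H) = (2*b)*(180 + b) = 2*b*(180 + b))
a(O, z) = 346/73 + 16/O (a(O, z) = 4*(-173/(-146) + 4/O) = 4*(-173*(-1/146) + 4/O) = 4*(173/146 + 4/O) = 346/73 + 16/O)
c(705, 612) + ((-31214 + a(-357, -68)) + R(0, 77)) = 2*705*(180 + 705) + ((-31214 + (346/73 + 16/(-357))) - 342) = 2*705*885 + ((-31214 + (346/73 + 16*(-1/357))) - 342) = 1247850 + ((-31214 + (346/73 - 16/357)) - 342) = 1247850 + ((-31214 + 122354/26061) - 342) = 1247850 + (-813345700/26061 - 342) = 1247850 - 822258562/26061 = 31697960288/26061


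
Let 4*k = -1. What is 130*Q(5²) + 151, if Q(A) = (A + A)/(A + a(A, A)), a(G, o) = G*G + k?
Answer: 418449/2599 ≈ 161.00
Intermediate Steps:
k = -¼ (k = (¼)*(-1) = -¼ ≈ -0.25000)
a(G, o) = -¼ + G² (a(G, o) = G*G - ¼ = G² - ¼ = -¼ + G²)
Q(A) = 2*A/(-¼ + A + A²) (Q(A) = (A + A)/(A + (-¼ + A²)) = (2*A)/(-¼ + A + A²) = 2*A/(-¼ + A + A²))
130*Q(5²) + 151 = 130*(8*5²/(-1 + 4*5² + 4*(5²)²)) + 151 = 130*(8*25/(-1 + 4*25 + 4*25²)) + 151 = 130*(8*25/(-1 + 100 + 4*625)) + 151 = 130*(8*25/(-1 + 100 + 2500)) + 151 = 130*(8*25/2599) + 151 = 130*(8*25*(1/2599)) + 151 = 130*(200/2599) + 151 = 26000/2599 + 151 = 418449/2599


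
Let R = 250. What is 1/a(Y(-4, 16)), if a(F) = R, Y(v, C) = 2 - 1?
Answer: 1/250 ≈ 0.0040000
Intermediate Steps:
Y(v, C) = 1
a(F) = 250
1/a(Y(-4, 16)) = 1/250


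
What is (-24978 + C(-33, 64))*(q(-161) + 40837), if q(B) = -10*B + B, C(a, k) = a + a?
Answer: -1059010584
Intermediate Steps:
C(a, k) = 2*a
q(B) = -9*B
(-24978 + C(-33, 64))*(q(-161) + 40837) = (-24978 + 2*(-33))*(-9*(-161) + 40837) = (-24978 - 66)*(1449 + 40837) = -25044*42286 = -1059010584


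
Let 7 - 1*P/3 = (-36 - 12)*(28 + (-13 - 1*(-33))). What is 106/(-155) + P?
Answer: 1074509/155 ≈ 6932.3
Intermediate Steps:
P = 6933 (P = 21 - 3*(-36 - 12)*(28 + (-13 - 1*(-33))) = 21 - (-144)*(28 + (-13 + 33)) = 21 - (-144)*(28 + 20) = 21 - (-144)*48 = 21 - 3*(-2304) = 21 + 6912 = 6933)
106/(-155) + P = 106/(-155) + 6933 = -1/155*106 + 6933 = -106/155 + 6933 = 1074509/155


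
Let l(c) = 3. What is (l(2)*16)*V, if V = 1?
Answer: 48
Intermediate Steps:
(l(2)*16)*V = (3*16)*1 = 48*1 = 48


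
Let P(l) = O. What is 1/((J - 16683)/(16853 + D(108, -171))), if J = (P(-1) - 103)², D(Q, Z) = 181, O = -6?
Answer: -8517/2401 ≈ -3.5473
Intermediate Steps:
P(l) = -6
J = 11881 (J = (-6 - 103)² = (-109)² = 11881)
1/((J - 16683)/(16853 + D(108, -171))) = 1/((11881 - 16683)/(16853 + 181)) = 1/(-4802/17034) = 1/(-4802*1/17034) = 1/(-2401/8517) = -8517/2401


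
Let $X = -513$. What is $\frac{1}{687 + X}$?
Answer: $\frac{1}{174} \approx 0.0057471$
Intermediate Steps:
$\frac{1}{687 + X} = \frac{1}{687 - 513} = \frac{1}{174}$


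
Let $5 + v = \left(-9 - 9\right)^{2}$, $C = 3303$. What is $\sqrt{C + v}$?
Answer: $\sqrt{3622} \approx 60.183$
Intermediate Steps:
$v = 319$ ($v = -5 + \left(-9 - 9\right)^{2} = -5 + \left(-18\right)^{2} = -5 + 324 = 319$)
$\sqrt{C + v} = \sqrt{3303 + 319} = \sqrt{3622}$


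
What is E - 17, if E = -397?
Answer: -414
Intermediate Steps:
E - 17 = -397 - 17 = -414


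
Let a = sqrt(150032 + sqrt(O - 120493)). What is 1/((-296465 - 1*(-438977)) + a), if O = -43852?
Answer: 1/(142512 + sqrt(150032 + I*sqrt(164345))) ≈ 6.9979e-6 - 3.0e-11*I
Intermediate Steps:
a = sqrt(150032 + I*sqrt(164345)) (a = sqrt(150032 + sqrt(-43852 - 120493)) = sqrt(150032 + sqrt(-164345)) = sqrt(150032 + I*sqrt(164345)) ≈ 387.34 + 0.5233*I)
1/((-296465 - 1*(-438977)) + a) = 1/((-296465 - 1*(-438977)) + sqrt(150032 + I*sqrt(164345))) = 1/((-296465 + 438977) + sqrt(150032 + I*sqrt(164345))) = 1/(142512 + sqrt(150032 + I*sqrt(164345)))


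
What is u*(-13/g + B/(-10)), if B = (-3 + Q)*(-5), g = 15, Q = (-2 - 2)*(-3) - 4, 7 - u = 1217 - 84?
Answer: -27587/15 ≈ -1839.1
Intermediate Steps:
u = -1126 (u = 7 - (1217 - 84) = 7 - 1*1133 = 7 - 1133 = -1126)
Q = 8 (Q = -4*(-3) - 4 = 12 - 4 = 8)
B = -25 (B = (-3 + 8)*(-5) = 5*(-5) = -25)
u*(-13/g + B/(-10)) = -1126*(-13/15 - 25/(-10)) = -1126*(-13*1/15 - 25*(-⅒)) = -1126*(-13/15 + 5/2) = -1126*49/30 = -27587/15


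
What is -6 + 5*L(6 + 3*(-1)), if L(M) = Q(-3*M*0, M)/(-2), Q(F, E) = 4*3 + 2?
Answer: -41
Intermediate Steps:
Q(F, E) = 14 (Q(F, E) = 12 + 2 = 14)
L(M) = -7 (L(M) = 14/(-2) = 14*(-1/2) = -7)
-6 + 5*L(6 + 3*(-1)) = -6 + 5*(-7) = -6 - 35 = -41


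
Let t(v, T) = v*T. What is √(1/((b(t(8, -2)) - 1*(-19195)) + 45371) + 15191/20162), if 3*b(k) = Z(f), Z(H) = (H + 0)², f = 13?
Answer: √11511626053622631682/3908746454 ≈ 0.86802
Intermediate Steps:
t(v, T) = T*v
Z(H) = H²
b(k) = 169/3 (b(k) = (⅓)*13² = (⅓)*169 = 169/3)
√(1/((b(t(8, -2)) - 1*(-19195)) + 45371) + 15191/20162) = √(1/((169/3 - 1*(-19195)) + 45371) + 15191/20162) = √(1/((169/3 + 19195) + 45371) + 15191*(1/20162)) = √(1/(57754/3 + 45371) + 15191/20162) = √(1/(193867/3) + 15191/20162) = √(3/193867 + 15191/20162) = √(2945094083/3908746454) = √11511626053622631682/3908746454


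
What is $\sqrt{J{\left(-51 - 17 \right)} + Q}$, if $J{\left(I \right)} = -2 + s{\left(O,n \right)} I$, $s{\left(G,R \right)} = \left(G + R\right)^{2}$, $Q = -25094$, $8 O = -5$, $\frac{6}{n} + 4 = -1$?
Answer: $\frac{i \sqrt{10128993}}{20} \approx 159.13 i$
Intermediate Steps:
$n = - \frac{6}{5}$ ($n = \frac{6}{-4 - 1} = \frac{6}{-5} = 6 \left(- \frac{1}{5}\right) = - \frac{6}{5} \approx -1.2$)
$O = - \frac{5}{8}$ ($O = \frac{1}{8} \left(-5\right) = - \frac{5}{8} \approx -0.625$)
$J{\left(I \right)} = -2 + \frac{5329 I}{1600}$ ($J{\left(I \right)} = -2 + \left(- \frac{5}{8} - \frac{6}{5}\right)^{2} I = -2 + \left(- \frac{73}{40}\right)^{2} I = -2 + \frac{5329 I}{1600}$)
$\sqrt{J{\left(-51 - 17 \right)} + Q} = \sqrt{\left(-2 + \frac{5329 \left(-51 - 17\right)}{1600}\right) - 25094} = \sqrt{\left(-2 + \frac{5329}{1600} \left(-68\right)\right) - 25094} = \sqrt{\left(-2 - \frac{90593}{400}\right) - 25094} = \sqrt{- \frac{91393}{400} - 25094} = \sqrt{- \frac{10128993}{400}} = \frac{i \sqrt{10128993}}{20}$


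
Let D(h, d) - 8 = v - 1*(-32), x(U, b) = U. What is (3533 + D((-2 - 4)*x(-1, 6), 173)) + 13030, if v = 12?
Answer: 16615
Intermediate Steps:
D(h, d) = 52 (D(h, d) = 8 + (12 - 1*(-32)) = 8 + (12 + 32) = 8 + 44 = 52)
(3533 + D((-2 - 4)*x(-1, 6), 173)) + 13030 = (3533 + 52) + 13030 = 3585 + 13030 = 16615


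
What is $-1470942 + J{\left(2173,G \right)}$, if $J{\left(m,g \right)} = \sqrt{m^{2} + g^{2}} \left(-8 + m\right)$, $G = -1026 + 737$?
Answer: $-1470942 + 10825 \sqrt{192218} \approx 3.275 \cdot 10^{6}$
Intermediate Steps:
$G = -289$
$J{\left(m,g \right)} = \sqrt{g^{2} + m^{2}} \left(-8 + m\right)$
$-1470942 + J{\left(2173,G \right)} = -1470942 + \sqrt{\left(-289\right)^{2} + 2173^{2}} \left(-8 + 2173\right) = -1470942 + \sqrt{83521 + 4721929} \cdot 2165 = -1470942 + \sqrt{4805450} \cdot 2165 = -1470942 + 5 \sqrt{192218} \cdot 2165 = -1470942 + 10825 \sqrt{192218}$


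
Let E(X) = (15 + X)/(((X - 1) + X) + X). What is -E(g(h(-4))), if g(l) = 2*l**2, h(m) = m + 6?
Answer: -1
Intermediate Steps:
h(m) = 6 + m
E(X) = (15 + X)/(-1 + 3*X) (E(X) = (15 + X)/(((-1 + X) + X) + X) = (15 + X)/((-1 + 2*X) + X) = (15 + X)/(-1 + 3*X))
-E(g(h(-4))) = -(15 + 2*(6 - 4)**2)/(-1 + 3*(2*(6 - 4)**2)) = -(15 + 2*2**2)/(-1 + 3*(2*2**2)) = -(15 + 2*4)/(-1 + 3*(2*4)) = -(15 + 8)/(-1 + 3*8) = -23/(-1 + 24) = -23/23 = -1*1 = -1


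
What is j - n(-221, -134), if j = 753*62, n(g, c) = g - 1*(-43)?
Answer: 46864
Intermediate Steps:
n(g, c) = 43 + g (n(g, c) = g + 43 = 43 + g)
j = 46686
j - n(-221, -134) = 46686 - (43 - 221) = 46686 - 1*(-178) = 46686 + 178 = 46864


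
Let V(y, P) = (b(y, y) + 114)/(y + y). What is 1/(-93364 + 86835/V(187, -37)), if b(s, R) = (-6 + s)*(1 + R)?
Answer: -17071/1577578699 ≈ -1.0821e-5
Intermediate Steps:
b(s, R) = (1 + R)*(-6 + s)
V(y, P) = (108 + y² - 5*y)/(2*y) (V(y, P) = ((-6 + y - 6*y + y*y) + 114)/(y + y) = ((-6 + y - 6*y + y²) + 114)/((2*y)) = ((-6 + y² - 5*y) + 114)*(1/(2*y)) = (108 + y² - 5*y)*(1/(2*y)) = (108 + y² - 5*y)/(2*y))
1/(-93364 + 86835/V(187, -37)) = 1/(-93364 + 86835/(-5/2 + (½)*187 + 54/187)) = 1/(-93364 + 86835/(-5/2 + 187/2 + 54*(1/187))) = 1/(-93364 + 86835/(-5/2 + 187/2 + 54/187)) = 1/(-93364 + 86835/(17071/187)) = 1/(-93364 + 86835*(187/17071)) = 1/(-93364 + 16238145/17071) = 1/(-1577578699/17071) = -17071/1577578699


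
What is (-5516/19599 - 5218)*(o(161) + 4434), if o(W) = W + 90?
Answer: -479149464130/19599 ≈ -2.4448e+7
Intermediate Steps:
o(W) = 90 + W
(-5516/19599 - 5218)*(o(161) + 4434) = (-5516/19599 - 5218)*((90 + 161) + 4434) = (-5516*1/19599 - 5218)*(251 + 4434) = (-5516/19599 - 5218)*4685 = -102273098/19599*4685 = -479149464130/19599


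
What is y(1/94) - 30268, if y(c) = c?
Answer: -2845191/94 ≈ -30268.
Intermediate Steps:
y(1/94) - 30268 = 1/94 - 30268 = -2845191/94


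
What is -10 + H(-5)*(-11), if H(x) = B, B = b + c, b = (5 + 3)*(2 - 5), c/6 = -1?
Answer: 320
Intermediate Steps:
c = -6 (c = 6*(-1) = -6)
b = -24 (b = 8*(-3) = -24)
B = -30 (B = -24 - 6 = -30)
H(x) = -30
-10 + H(-5)*(-11) = -10 - 30*(-11) = -10 + 330 = 320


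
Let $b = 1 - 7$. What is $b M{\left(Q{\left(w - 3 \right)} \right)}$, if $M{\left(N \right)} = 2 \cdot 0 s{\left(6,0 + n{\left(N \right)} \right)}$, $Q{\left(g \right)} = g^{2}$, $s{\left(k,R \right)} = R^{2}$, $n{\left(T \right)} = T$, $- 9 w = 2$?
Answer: $0$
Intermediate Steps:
$w = - \frac{2}{9}$ ($w = \left(- \frac{1}{9}\right) 2 = - \frac{2}{9} \approx -0.22222$)
$b = -6$
$M{\left(N \right)} = 0$ ($M{\left(N \right)} = 2 \cdot 0 \left(0 + N\right)^{2} = 0 N^{2} = 0$)
$b M{\left(Q{\left(w - 3 \right)} \right)} = \left(-6\right) 0 = 0$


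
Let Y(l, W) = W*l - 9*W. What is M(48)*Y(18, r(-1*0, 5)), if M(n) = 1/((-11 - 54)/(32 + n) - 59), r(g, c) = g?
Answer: 0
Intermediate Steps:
Y(l, W) = -9*W + W*l
M(n) = 1/(-59 - 65/(32 + n)) (M(n) = 1/(-65/(32 + n) - 59) = 1/(-59 - 65/(32 + n)))
M(48)*Y(18, r(-1*0, 5)) = ((-32 - 1*48)/(1953 + 59*48))*((-1*0)*(-9 + 18)) = ((-32 - 48)/(1953 + 2832))*(0*9) = (-80/4785)*0 = ((1/4785)*(-80))*0 = -16/957*0 = 0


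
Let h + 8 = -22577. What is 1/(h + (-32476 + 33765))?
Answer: -1/21296 ≈ -4.6957e-5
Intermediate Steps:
h = -22585 (h = -8 - 22577 = -22585)
1/(h + (-32476 + 33765)) = 1/(-22585 + (-32476 + 33765)) = 1/(-22585 + 1289) = 1/(-21296) = -1/21296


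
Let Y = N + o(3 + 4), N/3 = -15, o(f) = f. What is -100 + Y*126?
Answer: -4888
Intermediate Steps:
N = -45 (N = 3*(-15) = -45)
Y = -38 (Y = -45 + (3 + 4) = -45 + 7 = -38)
-100 + Y*126 = -100 - 38*126 = -100 - 4788 = -4888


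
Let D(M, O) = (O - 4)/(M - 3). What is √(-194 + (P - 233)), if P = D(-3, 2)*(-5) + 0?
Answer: I*√3858/3 ≈ 20.704*I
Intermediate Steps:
D(M, O) = (-4 + O)/(-3 + M)
P = -5/3 (P = ((-4 + 2)/(-3 - 3))*(-5) + 0 = (-2/(-6))*(-5) + 0 = -⅙*(-2)*(-5) + 0 = (⅓)*(-5) + 0 = -5/3 + 0 = -5/3 ≈ -1.6667)
√(-194 + (P - 233)) = √(-194 + (-5/3 - 233)) = √(-194 - 704/3) = √(-1286/3) = I*√3858/3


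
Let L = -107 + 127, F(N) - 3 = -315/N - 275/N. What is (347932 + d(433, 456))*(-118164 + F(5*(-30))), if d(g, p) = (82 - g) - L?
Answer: -616001823716/15 ≈ -4.1067e+10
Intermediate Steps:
F(N) = 3 - 590/N (F(N) = 3 + (-315/N - 275/N) = 3 - 590/N)
L = 20
d(g, p) = 62 - g (d(g, p) = (82 - g) - 1*20 = (82 - g) - 20 = 62 - g)
(347932 + d(433, 456))*(-118164 + F(5*(-30))) = (347932 + (62 - 1*433))*(-118164 + (3 - 590/(5*(-30)))) = (347932 + (62 - 433))*(-118164 + (3 - 590/(-150))) = (347932 - 371)*(-118164 + (3 - 590*(-1/150))) = 347561*(-118164 + (3 + 59/15)) = 347561*(-118164 + 104/15) = 347561*(-1772356/15) = -616001823716/15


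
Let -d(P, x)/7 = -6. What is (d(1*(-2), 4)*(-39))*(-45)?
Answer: 73710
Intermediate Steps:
d(P, x) = 42 (d(P, x) = -7*(-6) = 42)
(d(1*(-2), 4)*(-39))*(-45) = (42*(-39))*(-45) = -1638*(-45) = 73710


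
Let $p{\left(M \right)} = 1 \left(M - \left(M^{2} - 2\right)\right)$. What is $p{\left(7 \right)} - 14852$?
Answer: $-14892$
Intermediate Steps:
$p{\left(M \right)} = 2 + M - M^{2}$ ($p{\left(M \right)} = 1 \left(M - \left(-2 + M^{2}\right)\right) = 1 \left(2 + M - M^{2}\right) = 2 + M - M^{2}$)
$p{\left(7 \right)} - 14852 = \left(2 + 7 - 7^{2}\right) - 14852 = \left(2 + 7 - 49\right) - 14852 = -40 - 14852 = -14892$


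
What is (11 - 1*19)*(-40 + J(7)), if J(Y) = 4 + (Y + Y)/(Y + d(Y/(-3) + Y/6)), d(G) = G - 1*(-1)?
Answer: 11136/41 ≈ 271.61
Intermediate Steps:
d(G) = 1 + G (d(G) = G + 1 = 1 + G)
J(Y) = 4 + 2*Y/(1 + 5*Y/6) (J(Y) = 4 + (Y + Y)/(Y + (1 + (Y/(-3) + Y/6))) = 4 + (2*Y)/(Y + (1 + (Y*(-⅓) + Y*(⅙)))) = 4 + (2*Y)/(Y + (1 + (-Y/3 + Y/6))) = 4 + (2*Y)/(Y + (1 - Y/6)) = 4 + (2*Y)/(1 + 5*Y/6) = 4 + 2*Y/(1 + 5*Y/6))
(11 - 1*19)*(-40 + J(7)) = (11 - 1*19)*(-40 + 8*(3 + 4*7)/(6 + 5*7)) = (11 - 19)*(-40 + 8*(3 + 28)/(6 + 35)) = -8*(-40 + 8*31/41) = -8*(-40 + 8*(1/41)*31) = -8*(-40 + 248/41) = -8*(-1392/41) = 11136/41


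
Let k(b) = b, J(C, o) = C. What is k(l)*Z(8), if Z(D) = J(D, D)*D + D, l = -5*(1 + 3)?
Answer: -1440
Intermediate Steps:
l = -20 (l = -5*4 = -20)
Z(D) = D + D**2 (Z(D) = D*D + D = D**2 + D = D + D**2)
k(l)*Z(8) = -160*(1 + 8) = -160*9 = -20*72 = -1440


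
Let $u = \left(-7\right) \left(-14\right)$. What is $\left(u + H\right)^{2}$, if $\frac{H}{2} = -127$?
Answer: $24336$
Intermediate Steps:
$H = -254$ ($H = 2 \left(-127\right) = -254$)
$u = 98$
$\left(u + H\right)^{2} = \left(98 - 254\right)^{2} = \left(-156\right)^{2} = 24336$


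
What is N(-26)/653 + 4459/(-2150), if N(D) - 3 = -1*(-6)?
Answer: -2892377/1403950 ≈ -2.0602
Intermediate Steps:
N(D) = 9 (N(D) = 3 - 1*(-6) = 3 + 6 = 9)
N(-26)/653 + 4459/(-2150) = 9/653 + 4459/(-2150) = 9*(1/653) + 4459*(-1/2150) = 9/653 - 4459/2150 = -2892377/1403950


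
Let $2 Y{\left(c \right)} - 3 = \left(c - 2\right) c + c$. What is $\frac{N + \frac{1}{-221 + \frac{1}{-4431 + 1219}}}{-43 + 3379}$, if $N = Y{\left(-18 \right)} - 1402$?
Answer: $- \frac{1745534951}{4736139216} \approx -0.36856$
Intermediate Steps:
$Y{\left(c \right)} = \frac{3}{2} + \frac{c}{2} + \frac{c \left(-2 + c\right)}{2}$ ($Y{\left(c \right)} = \frac{3}{2} + \frac{\left(c - 2\right) c + c}{2} = \frac{3}{2} + \frac{\left(-2 + c\right) c + c}{2} = \frac{3}{2} + \frac{c \left(-2 + c\right) + c}{2} = \frac{3}{2} + \frac{c + c \left(-2 + c\right)}{2} = \frac{3}{2} + \left(\frac{c}{2} + \frac{c \left(-2 + c\right)}{2}\right) = \frac{3}{2} + \frac{c}{2} + \frac{c \left(-2 + c\right)}{2}$)
$N = - \frac{2459}{2}$ ($N = \left(\frac{3}{2} + \frac{\left(-18\right)^{2}}{2} - -9\right) - 1402 = \left(\frac{3}{2} + \frac{1}{2} \cdot 324 + 9\right) - 1402 = \left(\frac{3}{2} + 162 + 9\right) - 1402 = \frac{345}{2} - 1402 = - \frac{2459}{2} \approx -1229.5$)
$\frac{N + \frac{1}{-221 + \frac{1}{-4431 + 1219}}}{-43 + 3379} = \frac{- \frac{2459}{2} + \frac{1}{-221 + \frac{1}{-4431 + 1219}}}{-43 + 3379} = \frac{- \frac{2459}{2} + \frac{1}{-221 + \frac{1}{-3212}}}{3336} = \left(- \frac{2459}{2} + \frac{1}{-221 - \frac{1}{3212}}\right) \frac{1}{3336} = \left(- \frac{2459}{2} + \frac{1}{- \frac{709853}{3212}}\right) \frac{1}{3336} = \left(- \frac{2459}{2} - \frac{3212}{709853}\right) \frac{1}{3336} = \left(- \frac{1745534951}{1419706}\right) \frac{1}{3336} = - \frac{1745534951}{4736139216}$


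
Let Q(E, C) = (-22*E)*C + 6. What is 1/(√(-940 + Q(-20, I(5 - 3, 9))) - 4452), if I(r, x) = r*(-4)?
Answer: -2226/9912379 - I*√4454/19824758 ≈ -0.00022457 - 3.3664e-6*I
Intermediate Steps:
I(r, x) = -4*r
Q(E, C) = 6 - 22*C*E (Q(E, C) = -22*C*E + 6 = 6 - 22*C*E)
1/(√(-940 + Q(-20, I(5 - 3, 9))) - 4452) = 1/(√(-940 + (6 - 22*(-4*(5 - 3))*(-20))) - 4452) = 1/(√(-940 + (6 - 22*(-4*2)*(-20))) - 4452) = 1/(√(-940 + (6 - 22*(-8)*(-20))) - 4452) = 1/(√(-940 + (6 - 3520)) - 4452) = 1/(√(-940 - 3514) - 4452) = 1/(√(-4454) - 4452) = 1/(I*√4454 - 4452) = 1/(-4452 + I*√4454)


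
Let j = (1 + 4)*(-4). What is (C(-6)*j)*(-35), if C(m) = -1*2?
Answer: -1400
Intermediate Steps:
j = -20 (j = 5*(-4) = -20)
C(m) = -2
(C(-6)*j)*(-35) = -2*(-20)*(-35) = 40*(-35) = -1400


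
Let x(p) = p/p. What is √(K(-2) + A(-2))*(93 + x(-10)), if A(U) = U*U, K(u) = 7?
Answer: 94*√11 ≈ 311.76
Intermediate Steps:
A(U) = U²
x(p) = 1
√(K(-2) + A(-2))*(93 + x(-10)) = √(7 + (-2)²)*(93 + 1) = √(7 + 4)*94 = √11*94 = 94*√11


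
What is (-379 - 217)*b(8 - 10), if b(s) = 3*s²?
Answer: -7152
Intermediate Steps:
(-379 - 217)*b(8 - 10) = (-379 - 217)*(3*(8 - 10)²) = -1788*(-2)² = -1788*4 = -596*12 = -7152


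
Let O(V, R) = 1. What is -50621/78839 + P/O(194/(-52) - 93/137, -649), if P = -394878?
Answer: -31131837263/78839 ≈ -3.9488e+5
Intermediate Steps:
-50621/78839 + P/O(194/(-52) - 93/137, -649) = -50621/78839 - 394878/1 = -50621*1/78839 - 394878*1 = -50621/78839 - 394878 = -31131837263/78839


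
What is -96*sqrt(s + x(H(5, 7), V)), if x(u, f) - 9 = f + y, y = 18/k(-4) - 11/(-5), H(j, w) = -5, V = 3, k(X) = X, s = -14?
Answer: -48*I*sqrt(430)/5 ≈ -199.07*I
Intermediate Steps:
y = -23/10 (y = 18/(-4) - 11/(-5) = 18*(-1/4) - 11*(-1/5) = -9/2 + 11/5 = -23/10 ≈ -2.3000)
x(u, f) = 67/10 + f (x(u, f) = 9 + (f - 23/10) = 9 + (-23/10 + f) = 67/10 + f)
-96*sqrt(s + x(H(5, 7), V)) = -96*sqrt(-14 + (67/10 + 3)) = -96*sqrt(-14 + 97/10) = -48*I*sqrt(430)/5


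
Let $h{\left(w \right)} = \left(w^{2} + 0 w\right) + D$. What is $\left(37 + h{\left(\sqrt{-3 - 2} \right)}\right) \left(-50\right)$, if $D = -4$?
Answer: $-1400$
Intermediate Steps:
$h{\left(w \right)} = -4 + w^{2}$ ($h{\left(w \right)} = \left(w^{2} + 0 w\right) - 4 = \left(w^{2} + 0\right) - 4 = w^{2} - 4 = -4 + w^{2}$)
$\left(37 + h{\left(\sqrt{-3 - 2} \right)}\right) \left(-50\right) = \left(37 + \left(-4 + \left(\sqrt{-3 - 2}\right)^{2}\right)\right) \left(-50\right) = \left(37 + \left(-4 + \left(\sqrt{-5}\right)^{2}\right)\right) \left(-50\right) = \left(37 + \left(-4 + \left(i \sqrt{5}\right)^{2}\right)\right) \left(-50\right) = \left(37 - 9\right) \left(-50\right) = 28 \left(-50\right) = -1400$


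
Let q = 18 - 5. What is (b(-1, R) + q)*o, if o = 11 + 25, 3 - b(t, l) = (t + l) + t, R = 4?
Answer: 504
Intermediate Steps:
b(t, l) = 3 - l - 2*t (b(t, l) = 3 - ((t + l) + t) = 3 - ((l + t) + t) = 3 - (l + 2*t) = 3 + (-l - 2*t) = 3 - l - 2*t)
q = 13
o = 36
(b(-1, R) + q)*o = ((3 - 1*4 - 2*(-1)) + 13)*36 = ((3 - 4 + 2) + 13)*36 = (1 + 13)*36 = 14*36 = 504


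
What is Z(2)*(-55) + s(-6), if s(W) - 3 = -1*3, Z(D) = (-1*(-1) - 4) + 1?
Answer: 110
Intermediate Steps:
Z(D) = -2 (Z(D) = (1 - 4) + 1 = -3 + 1 = -2)
s(W) = 0 (s(W) = 3 - 1*3 = 3 - 3 = 0)
Z(2)*(-55) + s(-6) = -2*(-55) + 0 = 110 + 0 = 110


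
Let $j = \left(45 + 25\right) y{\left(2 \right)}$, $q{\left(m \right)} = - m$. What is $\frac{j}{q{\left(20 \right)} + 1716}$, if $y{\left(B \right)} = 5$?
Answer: $\frac{175}{848} \approx 0.20637$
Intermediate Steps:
$j = 350$ ($j = \left(45 + 25\right) 5 = 70 \cdot 5 = 350$)
$\frac{j}{q{\left(20 \right)} + 1716} = \frac{350}{\left(-1\right) 20 + 1716} = \frac{350}{-20 + 1716} = \frac{350}{1696} = 350 \cdot \frac{1}{1696} = \frac{175}{848}$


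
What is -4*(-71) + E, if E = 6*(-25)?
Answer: 134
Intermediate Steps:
E = -150
-4*(-71) + E = -4*(-71) - 150 = 284 - 150 = 134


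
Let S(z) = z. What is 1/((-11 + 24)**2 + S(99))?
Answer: 1/268 ≈ 0.0037313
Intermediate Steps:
1/((-11 + 24)**2 + S(99)) = 1/((-11 + 24)**2 + 99) = 1/(13**2 + 99) = 1/(169 + 99) = 1/268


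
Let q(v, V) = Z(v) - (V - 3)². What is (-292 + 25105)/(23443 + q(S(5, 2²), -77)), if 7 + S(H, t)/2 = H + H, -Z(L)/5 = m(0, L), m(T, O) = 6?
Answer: 8271/5671 ≈ 1.4585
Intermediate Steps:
Z(L) = -30 (Z(L) = -5*6 = -30)
S(H, t) = -14 + 4*H (S(H, t) = -14 + 2*(H + H) = -14 + 2*(2*H) = -14 + 4*H)
q(v, V) = -30 - (-3 + V)² (q(v, V) = -30 - (V - 3)² = -30 - (-3 + V)²)
(-292 + 25105)/(23443 + q(S(5, 2²), -77)) = (-292 + 25105)/(23443 + (-30 - (-3 - 77)²)) = 24813/(23443 + (-30 - 1*(-80)²)) = 24813/(23443 + (-30 - 1*6400)) = 24813/(23443 + (-30 - 6400)) = 24813/(23443 - 6430) = 24813/17013 = 24813*(1/17013) = 8271/5671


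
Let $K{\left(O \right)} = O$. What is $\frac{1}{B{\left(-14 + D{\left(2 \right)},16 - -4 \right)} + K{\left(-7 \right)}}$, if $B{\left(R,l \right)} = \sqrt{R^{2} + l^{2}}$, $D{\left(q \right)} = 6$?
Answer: $\frac{7}{415} + \frac{4 \sqrt{29}}{415} \approx 0.068773$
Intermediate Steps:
$\frac{1}{B{\left(-14 + D{\left(2 \right)},16 - -4 \right)} + K{\left(-7 \right)}} = \frac{1}{\sqrt{\left(-14 + 6\right)^{2} + \left(16 - -4\right)^{2}} - 7} = \frac{1}{\sqrt{\left(-8\right)^{2} + \left(16 + 4\right)^{2}} - 7} = \frac{1}{\sqrt{64 + 20^{2}} - 7} = \frac{1}{\sqrt{64 + 400} - 7} = \frac{1}{\sqrt{464} - 7} = \frac{1}{4 \sqrt{29} - 7} = \frac{1}{-7 + 4 \sqrt{29}}$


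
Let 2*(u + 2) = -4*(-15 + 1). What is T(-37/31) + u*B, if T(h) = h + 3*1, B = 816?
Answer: 657752/31 ≈ 21218.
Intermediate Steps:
T(h) = 3 + h (T(h) = h + 3 = 3 + h)
u = 26 (u = -2 + (-4*(-15 + 1))/2 = -2 + (-4*(-14))/2 = -2 + (1/2)*56 = -2 + 28 = 26)
T(-37/31) + u*B = (3 - 37/31) + 26*816 = (3 - 37*1/31) + 21216 = (3 - 37/31) + 21216 = 56/31 + 21216 = 657752/31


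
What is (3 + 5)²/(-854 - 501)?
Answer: -64/1355 ≈ -0.047232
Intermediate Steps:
(3 + 5)²/(-854 - 501) = 8²/(-1355) = -1/1355*64 = -64/1355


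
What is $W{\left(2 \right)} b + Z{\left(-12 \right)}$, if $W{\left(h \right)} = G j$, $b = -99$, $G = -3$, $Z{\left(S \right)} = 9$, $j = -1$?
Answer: $-288$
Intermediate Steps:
$W{\left(h \right)} = 3$ ($W{\left(h \right)} = \left(-3\right) \left(-1\right) = 3$)
$W{\left(2 \right)} b + Z{\left(-12 \right)} = 3 \left(-99\right) + 9 = -297 + 9 = -288$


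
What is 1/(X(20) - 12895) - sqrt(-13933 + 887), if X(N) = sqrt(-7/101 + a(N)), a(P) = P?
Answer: -1302395/16794381512 - sqrt(203313)/16794381512 - I*sqrt(13046) ≈ -7.7576e-5 - 114.22*I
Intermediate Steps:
X(N) = sqrt(-7/101 + N)
1/(X(20) - 12895) - sqrt(-13933 + 887) = 1/(sqrt(-707 + 10201*20)/101 - 12895) - sqrt(-13933 + 887) = 1/(sqrt(-707 + 204020)/101 - 12895) - sqrt(-13046) = 1/(sqrt(203313)/101 - 12895) - I*sqrt(13046) = 1/(-12895 + sqrt(203313)/101) - I*sqrt(13046)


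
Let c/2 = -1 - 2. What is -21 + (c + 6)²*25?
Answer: -21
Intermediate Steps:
c = -6 (c = 2*(-1 - 2) = 2*(-3) = -6)
-21 + (c + 6)²*25 = -21 + (-6 + 6)²*25 = -21 + 0²*25 = -21 + 0*25 = -21 + 0 = -21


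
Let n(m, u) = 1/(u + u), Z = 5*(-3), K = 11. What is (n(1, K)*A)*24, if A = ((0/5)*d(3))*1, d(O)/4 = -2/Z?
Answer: 0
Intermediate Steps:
Z = -15
d(O) = 8/15 (d(O) = 4*(-2/(-15)) = 4*(-2*(-1/15)) = 4*(2/15) = 8/15)
n(m, u) = 1/(2*u)
A = 0 (A = ((0/5)*(8/15))*1 = ((0*(⅕))*(8/15))*1 = (0*(8/15))*1 = 0*1 = 0)
(n(1, K)*A)*24 = (((½)/11)*0)*24 = (((½)*(1/11))*0)*24 = ((1/22)*0)*24 = 0*24 = 0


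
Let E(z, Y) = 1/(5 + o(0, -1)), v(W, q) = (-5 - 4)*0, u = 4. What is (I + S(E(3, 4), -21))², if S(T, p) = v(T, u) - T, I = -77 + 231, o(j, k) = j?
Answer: 591361/25 ≈ 23654.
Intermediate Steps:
v(W, q) = 0 (v(W, q) = -9*0 = 0)
I = 154
E(z, Y) = ⅕ (E(z, Y) = 1/(5 + 0) = 1/5 = ⅕)
S(T, p) = -T (S(T, p) = 0 - T = -T)
(I + S(E(3, 4), -21))² = (154 - 1*⅕)² = (154 - ⅕)² = (769/5)² = 591361/25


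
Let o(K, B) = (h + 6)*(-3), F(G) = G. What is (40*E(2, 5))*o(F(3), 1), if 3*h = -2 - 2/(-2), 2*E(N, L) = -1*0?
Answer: 0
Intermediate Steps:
E(N, L) = 0 (E(N, L) = (-1*0)/2 = (1/2)*0 = 0)
h = -1/3 (h = (-2 - 2/(-2))/3 = (-2 - 2*(-1/2))/3 = (-2 + 1)/3 = (1/3)*(-1) = -1/3 ≈ -0.33333)
o(K, B) = -17 (o(K, B) = (-1/3 + 6)*(-3) = (17/3)*(-3) = -17)
(40*E(2, 5))*o(F(3), 1) = (40*0)*(-17) = 0*(-17) = 0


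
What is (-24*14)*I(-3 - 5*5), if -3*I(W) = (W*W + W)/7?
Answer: 12096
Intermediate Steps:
I(W) = -W/21 - W²/21 (I(W) = -(W*W + W)/(3*7) = -(W² + W)/(3*7) = -(W + W²)/(3*7) = -(W/7 + W²/7)/3 = -W/21 - W²/21)
(-24*14)*I(-3 - 5*5) = (-24*14)*(-(-3 - 5*5)*(1 + (-3 - 5*5))/21) = -(-16)*(-3 - 25)*(1 + (-3 - 25)) = -(-16)*(-28)*(1 - 28) = -(-16)*(-28)*(-27) = -336*(-36) = 12096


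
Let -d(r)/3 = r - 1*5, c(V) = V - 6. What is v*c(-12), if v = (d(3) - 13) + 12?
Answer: -90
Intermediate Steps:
c(V) = -6 + V
d(r) = 15 - 3*r (d(r) = -3*(r - 1*5) = -3*(r - 5) = -3*(-5 + r) = 15 - 3*r)
v = 5 (v = ((15 - 3*3) - 13) + 12 = ((15 - 9) - 13) + 12 = (6 - 13) + 12 = -7 + 12 = 5)
v*c(-12) = 5*(-6 - 12) = 5*(-18) = -90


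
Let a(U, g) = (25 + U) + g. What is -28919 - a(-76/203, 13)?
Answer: -5878195/203 ≈ -28957.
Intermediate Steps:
a(U, g) = 25 + U + g
-28919 - a(-76/203, 13) = -28919 - (25 - 76/203 + 13) = -28919 - 1*7638/203 = -28919 - 7638/203 = -5878195/203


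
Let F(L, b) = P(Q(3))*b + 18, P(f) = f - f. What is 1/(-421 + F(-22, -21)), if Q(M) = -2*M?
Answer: -1/403 ≈ -0.0024814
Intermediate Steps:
P(f) = 0
F(L, b) = 18 (F(L, b) = 0*b + 18 = 0 + 18 = 18)
1/(-421 + F(-22, -21)) = 1/(-421 + 18) = 1/(-403) = -1/403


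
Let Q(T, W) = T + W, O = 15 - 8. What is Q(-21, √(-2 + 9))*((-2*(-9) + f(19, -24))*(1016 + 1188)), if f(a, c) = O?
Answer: -1157100 + 55100*√7 ≈ -1.0113e+6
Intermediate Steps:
O = 7
f(a, c) = 7
Q(-21, √(-2 + 9))*((-2*(-9) + f(19, -24))*(1016 + 1188)) = (-21 + √(-2 + 9))*((-2*(-9) + 7)*(1016 + 1188)) = (-21 + √7)*((18 + 7)*2204) = (-21 + √7)*(25*2204) = (-21 + √7)*55100 = -1157100 + 55100*√7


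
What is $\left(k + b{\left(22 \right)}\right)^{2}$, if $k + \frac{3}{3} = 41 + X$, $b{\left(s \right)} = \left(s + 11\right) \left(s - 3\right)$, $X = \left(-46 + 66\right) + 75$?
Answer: $580644$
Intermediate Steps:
$X = 95$ ($X = 20 + 75 = 95$)
$b{\left(s \right)} = \left(-3 + s\right) \left(11 + s\right)$ ($b{\left(s \right)} = \left(11 + s\right) \left(-3 + s\right) = \left(-3 + s\right) \left(11 + s\right)$)
$k = 135$ ($k = -1 + \left(41 + 95\right) = -1 + 136 = 135$)
$\left(k + b{\left(22 \right)}\right)^{2} = \left(135 + \left(-33 + 22^{2} + 8 \cdot 22\right)\right)^{2} = \left(135 + \left(-33 + 484 + 176\right)\right)^{2} = \left(135 + 627\right)^{2} = 762^{2} = 580644$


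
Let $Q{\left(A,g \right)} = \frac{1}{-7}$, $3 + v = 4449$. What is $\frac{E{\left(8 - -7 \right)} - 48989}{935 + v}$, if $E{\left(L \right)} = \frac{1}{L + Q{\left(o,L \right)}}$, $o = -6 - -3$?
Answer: $- \frac{5094849}{559624} \approx -9.1041$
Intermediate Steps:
$v = 4446$ ($v = -3 + 4449 = 4446$)
$o = -3$ ($o = -6 + 3 = -3$)
$Q{\left(A,g \right)} = - \frac{1}{7}$
$E{\left(L \right)} = \frac{1}{- \frac{1}{7} + L}$ ($E{\left(L \right)} = \frac{1}{L - \frac{1}{7}} = \frac{1}{- \frac{1}{7} + L}$)
$\frac{E{\left(8 - -7 \right)} - 48989}{935 + v} = \frac{\frac{7}{-1 + 7 \left(8 - -7\right)} - 48989}{935 + 4446} = \frac{\frac{7}{-1 + 7 \left(8 + 7\right)} - 48989}{5381} = \left(\frac{7}{-1 + 7 \cdot 15} - 48989\right) \frac{1}{5381} = \left(\frac{7}{-1 + 105} - 48989\right) \frac{1}{5381} = \left(\frac{7}{104} - 48989\right) \frac{1}{5381} = \left(- \frac{5094849}{104}\right) \frac{1}{5381} = - \frac{5094849}{559624}$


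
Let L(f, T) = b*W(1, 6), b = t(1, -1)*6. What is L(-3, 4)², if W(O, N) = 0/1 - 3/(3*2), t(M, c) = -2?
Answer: 36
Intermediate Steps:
W(O, N) = -½ (W(O, N) = 0*1 - 3/6 = 0 - 3*⅙ = 0 - ½ = -½)
b = -12 (b = -2*6 = -12)
L(f, T) = 6 (L(f, T) = -12*(-½) = 6)
L(-3, 4)² = 6² = 36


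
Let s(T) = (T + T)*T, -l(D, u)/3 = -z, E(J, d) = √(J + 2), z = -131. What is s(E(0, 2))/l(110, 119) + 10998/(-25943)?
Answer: -4425986/10195599 ≈ -0.43411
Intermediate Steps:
E(J, d) = √(2 + J)
l(D, u) = -393 (l(D, u) = -(-3)*(-131) = -3*131 = -393)
s(T) = 2*T² (s(T) = (2*T)*T = 2*T²)
s(E(0, 2))/l(110, 119) + 10998/(-25943) = (2*(√(2 + 0))²)/(-393) + 10998/(-25943) = (2*(√2)²)*(-1/393) + 10998*(-1/25943) = (2*2)*(-1/393) - 10998/25943 = 4*(-1/393) - 10998/25943 = -4/393 - 10998/25943 = -4425986/10195599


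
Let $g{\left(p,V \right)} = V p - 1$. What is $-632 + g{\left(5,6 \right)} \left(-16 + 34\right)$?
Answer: $-110$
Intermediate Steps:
$g{\left(p,V \right)} = -1 + V p$
$-632 + g{\left(5,6 \right)} \left(-16 + 34\right) = -632 + \left(-1 + 6 \cdot 5\right) \left(-16 + 34\right) = -632 + \left(-1 + 30\right) 18 = -632 + 29 \cdot 18 = -632 + 522 = -110$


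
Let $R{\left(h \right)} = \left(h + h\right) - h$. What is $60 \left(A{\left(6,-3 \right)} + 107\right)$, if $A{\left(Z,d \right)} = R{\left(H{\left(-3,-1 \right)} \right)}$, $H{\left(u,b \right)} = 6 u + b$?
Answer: $5280$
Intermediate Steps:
$H{\left(u,b \right)} = b + 6 u$
$R{\left(h \right)} = h$ ($R{\left(h \right)} = 2 h - h = h$)
$A{\left(Z,d \right)} = -19$ ($A{\left(Z,d \right)} = -1 + 6 \left(-3\right) = -1 - 18 = -19$)
$60 \left(A{\left(6,-3 \right)} + 107\right) = 60 \left(-19 + 107\right) = 60 \cdot 88 = 5280$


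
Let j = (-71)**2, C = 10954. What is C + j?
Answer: 15995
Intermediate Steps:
j = 5041
C + j = 10954 + 5041 = 15995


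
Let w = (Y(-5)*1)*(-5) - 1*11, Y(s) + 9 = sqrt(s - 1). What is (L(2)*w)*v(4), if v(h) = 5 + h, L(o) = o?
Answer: 612 - 90*I*sqrt(6) ≈ 612.0 - 220.45*I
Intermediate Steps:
Y(s) = -9 + sqrt(-1 + s) (Y(s) = -9 + sqrt(s - 1) = -9 + sqrt(-1 + s))
w = 34 - 5*I*sqrt(6) (w = ((-9 + sqrt(-1 - 5))*1)*(-5) - 1*11 = ((-9 + sqrt(-6))*1)*(-5) - 11 = ((-9 + I*sqrt(6))*1)*(-5) - 11 = (-9 + I*sqrt(6))*(-5) - 11 = (45 - 5*I*sqrt(6)) - 11 = 34 - 5*I*sqrt(6) ≈ 34.0 - 12.247*I)
(L(2)*w)*v(4) = (2*(34 - 5*I*sqrt(6)))*(5 + 4) = (68 - 10*I*sqrt(6))*9 = 612 - 90*I*sqrt(6)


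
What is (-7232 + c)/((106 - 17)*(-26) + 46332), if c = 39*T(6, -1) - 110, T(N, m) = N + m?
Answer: -7147/44018 ≈ -0.16237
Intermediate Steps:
c = 85 (c = 39*(6 - 1) - 110 = 39*5 - 110 = 195 - 110 = 85)
(-7232 + c)/((106 - 17)*(-26) + 46332) = (-7232 + 85)/((106 - 17)*(-26) + 46332) = -7147/(89*(-26) + 46332) = -7147/(-2314 + 46332) = -7147/44018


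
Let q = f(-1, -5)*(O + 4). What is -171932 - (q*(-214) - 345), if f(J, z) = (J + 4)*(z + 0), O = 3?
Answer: -194057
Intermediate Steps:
f(J, z) = z*(4 + J) (f(J, z) = (4 + J)*z = z*(4 + J))
q = -105 (q = (-5*(4 - 1))*(3 + 4) = -5*3*7 = -15*7 = -105)
-171932 - (q*(-214) - 345) = -171932 - (-105*(-214) - 345) = -171932 - (22470 - 345) = -171932 - 1*22125 = -171932 - 22125 = -194057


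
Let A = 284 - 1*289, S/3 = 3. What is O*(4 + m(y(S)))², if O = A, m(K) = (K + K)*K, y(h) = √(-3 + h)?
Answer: -1280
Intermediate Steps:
S = 9 (S = 3*3 = 9)
A = -5 (A = 284 - 289 = -5)
m(K) = 2*K² (m(K) = (2*K)*K = 2*K²)
O = -5
O*(4 + m(y(S)))² = -5*(4 + 2*(√(-3 + 9))²)² = -5*(4 + 2*(√6)²)² = -5*(4 + 2*6)² = -5*(4 + 12)² = -5*16² = -5*256 = -1280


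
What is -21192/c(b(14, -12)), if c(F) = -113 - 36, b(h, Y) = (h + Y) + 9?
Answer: 21192/149 ≈ 142.23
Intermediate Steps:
b(h, Y) = 9 + Y + h (b(h, Y) = (Y + h) + 9 = 9 + Y + h)
c(F) = -149
-21192/c(b(14, -12)) = -21192/(-149) = -21192*(-1/149) = 21192/149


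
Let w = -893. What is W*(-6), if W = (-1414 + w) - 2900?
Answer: 31242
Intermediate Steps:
W = -5207 (W = (-1414 - 893) - 2900 = -2307 - 2900 = -5207)
W*(-6) = -5207*(-6) = 31242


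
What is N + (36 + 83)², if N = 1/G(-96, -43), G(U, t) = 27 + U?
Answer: 977108/69 ≈ 14161.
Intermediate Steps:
N = -1/69 (N = 1/(27 - 96) = 1/(-69) = -1/69 ≈ -0.014493)
N + (36 + 83)² = -1/69 + (36 + 83)² = -1/69 + 119² = -1/69 + 14161 = 977108/69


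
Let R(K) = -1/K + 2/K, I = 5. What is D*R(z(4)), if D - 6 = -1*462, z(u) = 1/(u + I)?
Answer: -4104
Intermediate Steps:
z(u) = 1/(5 + u) (z(u) = 1/(u + 5) = 1/(5 + u))
R(K) = 1/K
D = -456 (D = 6 - 1*462 = 6 - 462 = -456)
D*R(z(4)) = -456/(1/(5 + 4)) = -456/(1/9) = -456/1/9 = -456*9 = -4104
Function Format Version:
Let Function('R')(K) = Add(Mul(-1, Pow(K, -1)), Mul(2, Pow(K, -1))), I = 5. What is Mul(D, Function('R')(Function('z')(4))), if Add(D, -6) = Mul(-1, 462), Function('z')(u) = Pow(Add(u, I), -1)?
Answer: -4104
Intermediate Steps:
Function('z')(u) = Pow(Add(5, u), -1) (Function('z')(u) = Pow(Add(u, 5), -1) = Pow(Add(5, u), -1))
Function('R')(K) = Pow(K, -1)
D = -456 (D = Add(6, Mul(-1, 462)) = Add(6, -462) = -456)
Mul(D, Function('R')(Function('z')(4))) = Mul(-456, Pow(Pow(Add(5, 4), -1), -1)) = Mul(-456, Pow(Pow(9, -1), -1)) = Mul(-456, Pow(Rational(1, 9), -1)) = Mul(-456, 9) = -4104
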